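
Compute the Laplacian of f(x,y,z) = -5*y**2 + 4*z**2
-2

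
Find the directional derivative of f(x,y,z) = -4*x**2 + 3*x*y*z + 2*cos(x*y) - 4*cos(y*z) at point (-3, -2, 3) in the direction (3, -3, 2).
sqrt(22)*(46*sin(6) + 135)/22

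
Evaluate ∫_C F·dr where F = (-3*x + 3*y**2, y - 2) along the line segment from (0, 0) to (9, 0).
-243/2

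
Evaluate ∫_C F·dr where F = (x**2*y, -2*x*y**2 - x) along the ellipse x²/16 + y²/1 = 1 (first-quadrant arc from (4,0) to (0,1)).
-11*pi/2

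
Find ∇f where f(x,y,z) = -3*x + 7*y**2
(-3, 14*y, 0)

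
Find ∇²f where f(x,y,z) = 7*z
0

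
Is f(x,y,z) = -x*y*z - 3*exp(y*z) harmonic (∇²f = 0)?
No, ∇²f = 3*(-y**2 - z**2)*exp(y*z)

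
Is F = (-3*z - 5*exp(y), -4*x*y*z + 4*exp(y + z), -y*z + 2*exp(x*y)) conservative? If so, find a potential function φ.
No, ∇×F = (4*x*y + 2*x*exp(x*y) - z - 4*exp(y + z), -2*y*exp(x*y) - 3, -4*y*z + 5*exp(y)) ≠ 0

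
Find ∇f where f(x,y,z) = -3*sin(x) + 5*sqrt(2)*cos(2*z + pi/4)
(-3*cos(x), 0, -10*sqrt(2)*sin(2*z + pi/4))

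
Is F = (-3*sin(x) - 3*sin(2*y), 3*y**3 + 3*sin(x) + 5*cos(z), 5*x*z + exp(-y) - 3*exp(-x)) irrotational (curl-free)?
No, ∇×F = (5*sin(z) - exp(-y), -5*z - 3*exp(-x), 3*cos(x) + 6*cos(2*y))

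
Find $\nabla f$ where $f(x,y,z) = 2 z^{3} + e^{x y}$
(y*exp(x*y), x*exp(x*y), 6*z**2)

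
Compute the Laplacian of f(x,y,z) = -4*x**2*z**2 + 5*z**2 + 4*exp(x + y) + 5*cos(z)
-8*x**2 - 8*z**2 + 8*exp(x + y) - 5*cos(z) + 10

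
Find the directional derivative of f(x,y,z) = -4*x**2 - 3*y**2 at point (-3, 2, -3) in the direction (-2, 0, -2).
-12*sqrt(2)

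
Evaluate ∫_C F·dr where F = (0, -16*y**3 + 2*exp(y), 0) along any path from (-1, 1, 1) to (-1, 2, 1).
-60 - 2*E + 2*exp(2)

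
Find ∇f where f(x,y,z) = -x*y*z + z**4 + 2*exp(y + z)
(-y*z, -x*z + 2*exp(y + z), -x*y + 4*z**3 + 2*exp(y + z))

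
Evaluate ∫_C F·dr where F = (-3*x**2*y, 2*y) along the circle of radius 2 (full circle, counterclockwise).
12*pi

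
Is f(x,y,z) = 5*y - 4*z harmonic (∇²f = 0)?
Yes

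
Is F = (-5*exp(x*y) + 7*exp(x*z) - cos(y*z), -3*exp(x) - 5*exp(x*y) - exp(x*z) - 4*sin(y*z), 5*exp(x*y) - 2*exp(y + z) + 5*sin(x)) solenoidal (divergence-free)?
No, ∇·F = -5*x*exp(x*y) - 5*y*exp(x*y) + 7*z*exp(x*z) - 4*z*cos(y*z) - 2*exp(y + z)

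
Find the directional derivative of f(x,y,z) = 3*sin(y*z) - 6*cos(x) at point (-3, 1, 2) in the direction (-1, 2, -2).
2*cos(2) + 2*sin(3)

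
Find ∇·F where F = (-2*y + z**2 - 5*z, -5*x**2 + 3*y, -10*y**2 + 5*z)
8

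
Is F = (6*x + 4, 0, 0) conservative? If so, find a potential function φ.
Yes, F is conservative. φ = x*(3*x + 4)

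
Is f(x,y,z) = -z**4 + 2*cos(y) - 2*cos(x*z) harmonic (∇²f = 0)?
No, ∇²f = 2*x**2*cos(x*z) + 2*z**2*cos(x*z) - 12*z**2 - 2*cos(y)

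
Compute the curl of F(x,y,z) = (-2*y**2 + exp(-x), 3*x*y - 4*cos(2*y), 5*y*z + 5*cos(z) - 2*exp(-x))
(5*z, -2*exp(-x), 7*y)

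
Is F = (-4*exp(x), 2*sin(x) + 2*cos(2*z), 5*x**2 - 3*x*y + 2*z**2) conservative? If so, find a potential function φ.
No, ∇×F = (-3*x + 4*sin(2*z), -10*x + 3*y, 2*cos(x)) ≠ 0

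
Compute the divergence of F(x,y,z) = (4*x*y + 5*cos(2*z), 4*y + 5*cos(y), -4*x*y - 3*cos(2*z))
4*y - 5*sin(y) + 6*sin(2*z) + 4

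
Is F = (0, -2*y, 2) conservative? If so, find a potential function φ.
Yes, F is conservative. φ = -y**2 + 2*z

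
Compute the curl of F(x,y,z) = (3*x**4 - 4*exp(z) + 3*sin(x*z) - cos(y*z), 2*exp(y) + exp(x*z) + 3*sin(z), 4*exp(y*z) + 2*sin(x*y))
(-x*exp(x*z) + 2*x*cos(x*y) + 4*z*exp(y*z) - 3*cos(z), 3*x*cos(x*z) + y*sin(y*z) - 2*y*cos(x*y) - 4*exp(z), z*(exp(x*z) - sin(y*z)))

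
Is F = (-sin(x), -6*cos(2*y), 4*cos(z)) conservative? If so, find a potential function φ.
Yes, F is conservative. φ = -3*sin(2*y) + 4*sin(z) + cos(x)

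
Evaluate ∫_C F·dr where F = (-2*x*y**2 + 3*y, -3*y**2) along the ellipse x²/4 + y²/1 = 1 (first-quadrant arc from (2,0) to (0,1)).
1 - 3*pi/2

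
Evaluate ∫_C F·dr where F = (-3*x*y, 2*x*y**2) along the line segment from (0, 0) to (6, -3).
27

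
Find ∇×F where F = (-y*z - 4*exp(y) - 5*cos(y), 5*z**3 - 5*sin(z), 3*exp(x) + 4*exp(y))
(-15*z**2 + 4*exp(y) + 5*cos(z), -y - 3*exp(x), z + 4*exp(y) - 5*sin(y))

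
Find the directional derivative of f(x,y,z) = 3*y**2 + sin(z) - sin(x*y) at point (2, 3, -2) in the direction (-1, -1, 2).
sqrt(6)*(-18 + 2*cos(2) + 5*cos(6))/6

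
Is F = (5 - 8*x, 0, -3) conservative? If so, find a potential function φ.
Yes, F is conservative. φ = -4*x**2 + 5*x - 3*z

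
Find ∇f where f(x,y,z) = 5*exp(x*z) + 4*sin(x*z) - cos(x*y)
(y*sin(x*y) + 5*z*exp(x*z) + 4*z*cos(x*z), x*sin(x*y), x*(5*exp(x*z) + 4*cos(x*z)))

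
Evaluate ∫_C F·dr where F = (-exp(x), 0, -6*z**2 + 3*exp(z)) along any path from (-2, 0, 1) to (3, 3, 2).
-exp(3) - 14 - 3*E + exp(-2) + 3*exp(2)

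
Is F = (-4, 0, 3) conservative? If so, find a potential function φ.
Yes, F is conservative. φ = -4*x + 3*z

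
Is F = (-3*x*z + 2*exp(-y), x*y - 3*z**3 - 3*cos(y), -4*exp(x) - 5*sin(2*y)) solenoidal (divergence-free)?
No, ∇·F = x - 3*z + 3*sin(y)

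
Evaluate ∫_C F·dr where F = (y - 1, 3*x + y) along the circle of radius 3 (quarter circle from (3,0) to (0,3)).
15/2 + 9*pi/2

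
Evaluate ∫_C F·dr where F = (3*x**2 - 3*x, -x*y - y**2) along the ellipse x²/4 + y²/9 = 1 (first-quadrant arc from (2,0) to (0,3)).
-17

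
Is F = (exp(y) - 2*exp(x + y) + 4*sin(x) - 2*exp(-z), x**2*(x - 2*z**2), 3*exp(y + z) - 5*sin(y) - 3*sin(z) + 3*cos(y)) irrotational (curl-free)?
No, ∇×F = (4*x**2*z + 3*exp(y + z) - 3*sin(y) - 5*cos(y), 2*exp(-z), x**2 + 2*x*(x - 2*z**2) - exp(y) + 2*exp(x + y))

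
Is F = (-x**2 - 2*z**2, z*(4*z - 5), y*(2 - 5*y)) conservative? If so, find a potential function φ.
No, ∇×F = (-10*y - 8*z + 7, -4*z, 0) ≠ 0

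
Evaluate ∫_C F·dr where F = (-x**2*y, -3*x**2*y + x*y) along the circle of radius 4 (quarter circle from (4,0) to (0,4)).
-512/3 + 16*pi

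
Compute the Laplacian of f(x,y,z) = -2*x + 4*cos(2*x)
-16*cos(2*x)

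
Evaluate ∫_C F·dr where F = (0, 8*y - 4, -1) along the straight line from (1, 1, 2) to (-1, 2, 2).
8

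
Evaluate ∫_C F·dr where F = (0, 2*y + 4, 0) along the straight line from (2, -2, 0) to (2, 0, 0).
4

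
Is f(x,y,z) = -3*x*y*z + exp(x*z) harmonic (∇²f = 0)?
No, ∇²f = (x**2 + z**2)*exp(x*z)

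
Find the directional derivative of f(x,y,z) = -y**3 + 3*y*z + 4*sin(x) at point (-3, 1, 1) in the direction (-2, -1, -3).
-sqrt(14)*(8*cos(3) + 9)/14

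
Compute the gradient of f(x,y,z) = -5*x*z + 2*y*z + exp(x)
(-5*z + exp(x), 2*z, -5*x + 2*y)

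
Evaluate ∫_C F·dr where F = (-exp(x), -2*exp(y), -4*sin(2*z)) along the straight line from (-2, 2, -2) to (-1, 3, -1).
(2*(-exp(3) + cos(2) - cos(4) + exp(2))*exp(2) - E + 1)*exp(-2)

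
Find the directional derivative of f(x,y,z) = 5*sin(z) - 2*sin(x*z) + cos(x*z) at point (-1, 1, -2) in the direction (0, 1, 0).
0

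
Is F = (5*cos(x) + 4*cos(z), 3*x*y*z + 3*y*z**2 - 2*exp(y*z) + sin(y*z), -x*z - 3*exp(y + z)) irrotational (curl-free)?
No, ∇×F = (-3*x*y - 6*y*z + 2*y*exp(y*z) - y*cos(y*z) - 3*exp(y + z), z - 4*sin(z), 3*y*z)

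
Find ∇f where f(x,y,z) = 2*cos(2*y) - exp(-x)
(exp(-x), -4*sin(2*y), 0)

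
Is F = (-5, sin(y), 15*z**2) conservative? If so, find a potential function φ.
Yes, F is conservative. φ = -5*x + 5*z**3 - cos(y)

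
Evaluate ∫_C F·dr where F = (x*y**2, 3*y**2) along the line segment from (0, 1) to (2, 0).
-2/3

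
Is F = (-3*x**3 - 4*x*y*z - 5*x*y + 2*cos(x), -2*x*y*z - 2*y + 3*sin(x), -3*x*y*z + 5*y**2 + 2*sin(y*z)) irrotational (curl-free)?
No, ∇×F = (2*x*y - 3*x*z + 10*y + 2*z*cos(y*z), y*(-4*x + 3*z), 4*x*z + 5*x - 2*y*z + 3*cos(x))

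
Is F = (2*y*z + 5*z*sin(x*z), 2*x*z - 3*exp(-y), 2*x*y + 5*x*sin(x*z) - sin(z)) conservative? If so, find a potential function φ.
Yes, F is conservative. φ = 2*x*y*z + cos(z) - 5*cos(x*z) + 3*exp(-y)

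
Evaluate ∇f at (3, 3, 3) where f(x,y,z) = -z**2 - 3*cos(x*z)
(9*sin(9), 0, -6 + 9*sin(9))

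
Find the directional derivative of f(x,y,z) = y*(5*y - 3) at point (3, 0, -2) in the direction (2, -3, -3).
9*sqrt(22)/22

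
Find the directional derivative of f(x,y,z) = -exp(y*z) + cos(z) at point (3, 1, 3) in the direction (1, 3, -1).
sqrt(11)*(-8*exp(3) + sin(3))/11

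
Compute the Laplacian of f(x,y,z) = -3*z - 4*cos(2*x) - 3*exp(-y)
16*cos(2*x) - 3*exp(-y)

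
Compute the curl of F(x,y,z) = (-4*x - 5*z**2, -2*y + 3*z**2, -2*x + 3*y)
(3 - 6*z, 2 - 10*z, 0)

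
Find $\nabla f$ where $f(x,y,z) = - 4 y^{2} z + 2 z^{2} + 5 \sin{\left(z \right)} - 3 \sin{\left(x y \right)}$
(-3*y*cos(x*y), -3*x*cos(x*y) - 8*y*z, -4*y**2 + 4*z + 5*cos(z))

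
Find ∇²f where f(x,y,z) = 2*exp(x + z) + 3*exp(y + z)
4*exp(x + z) + 6*exp(y + z)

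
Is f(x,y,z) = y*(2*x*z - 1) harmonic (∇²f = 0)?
Yes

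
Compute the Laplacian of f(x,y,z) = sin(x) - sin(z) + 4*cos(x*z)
-4*x**2*cos(x*z) - 4*z**2*cos(x*z) - sin(x) + sin(z)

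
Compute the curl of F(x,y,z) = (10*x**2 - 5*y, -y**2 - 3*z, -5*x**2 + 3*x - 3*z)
(3, 10*x - 3, 5)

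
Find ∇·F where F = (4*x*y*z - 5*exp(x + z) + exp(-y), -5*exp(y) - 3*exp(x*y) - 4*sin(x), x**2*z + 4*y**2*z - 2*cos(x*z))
x**2 - 3*x*exp(x*y) + 2*x*sin(x*z) + 4*y**2 + 4*y*z - 5*exp(y) - 5*exp(x + z)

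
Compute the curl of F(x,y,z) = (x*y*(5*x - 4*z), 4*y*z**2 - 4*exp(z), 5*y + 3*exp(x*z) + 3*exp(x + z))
(-8*y*z + 4*exp(z) + 5, -4*x*y - 3*z*exp(x*z) - 3*exp(x + z), x*(-5*x + 4*z))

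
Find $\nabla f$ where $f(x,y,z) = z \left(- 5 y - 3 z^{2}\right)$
(0, -5*z, -5*y - 9*z**2)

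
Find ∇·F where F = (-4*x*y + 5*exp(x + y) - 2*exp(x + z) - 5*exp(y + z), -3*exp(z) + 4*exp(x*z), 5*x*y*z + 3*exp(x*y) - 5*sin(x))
5*x*y - 4*y + 5*exp(x + y) - 2*exp(x + z)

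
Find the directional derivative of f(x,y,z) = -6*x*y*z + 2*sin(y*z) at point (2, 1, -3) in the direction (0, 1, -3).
6*sqrt(10)*(6 - cos(3))/5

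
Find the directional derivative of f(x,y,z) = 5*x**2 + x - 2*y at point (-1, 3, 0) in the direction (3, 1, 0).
-29*sqrt(10)/10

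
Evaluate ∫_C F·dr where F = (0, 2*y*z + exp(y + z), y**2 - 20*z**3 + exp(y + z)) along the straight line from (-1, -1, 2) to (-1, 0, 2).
-E - 2 + exp(2)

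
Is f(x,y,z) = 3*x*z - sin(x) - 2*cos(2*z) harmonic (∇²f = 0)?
No, ∇²f = sin(x) + 8*cos(2*z)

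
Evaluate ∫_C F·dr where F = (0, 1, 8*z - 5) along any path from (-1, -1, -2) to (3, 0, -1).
-16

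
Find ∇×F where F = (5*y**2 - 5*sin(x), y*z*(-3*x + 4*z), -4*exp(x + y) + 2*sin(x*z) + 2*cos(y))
(3*x*y - 8*y*z - 4*exp(x + y) - 2*sin(y), -2*z*cos(x*z) + 4*exp(x + y), y*(-3*z - 10))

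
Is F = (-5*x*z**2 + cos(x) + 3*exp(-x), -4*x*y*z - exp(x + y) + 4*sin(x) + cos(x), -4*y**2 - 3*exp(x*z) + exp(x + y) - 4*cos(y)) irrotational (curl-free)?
No, ∇×F = (4*x*y - 8*y + exp(x + y) + 4*sin(y), -10*x*z + 3*z*exp(x*z) - exp(x + y), -4*y*z - exp(x + y) - sin(x) + 4*cos(x))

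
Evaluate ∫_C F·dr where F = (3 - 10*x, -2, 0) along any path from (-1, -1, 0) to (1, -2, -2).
8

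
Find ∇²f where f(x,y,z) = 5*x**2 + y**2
12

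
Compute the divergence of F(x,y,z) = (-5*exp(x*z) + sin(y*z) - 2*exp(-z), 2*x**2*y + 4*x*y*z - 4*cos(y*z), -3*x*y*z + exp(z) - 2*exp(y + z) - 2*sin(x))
2*x**2 - 3*x*y + 4*x*z - 5*z*exp(x*z) + 4*z*sin(y*z) + exp(z) - 2*exp(y + z)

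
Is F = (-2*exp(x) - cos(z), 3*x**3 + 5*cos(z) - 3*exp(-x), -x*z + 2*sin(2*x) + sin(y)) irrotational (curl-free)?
No, ∇×F = (5*sin(z) + cos(y), z + sin(z) - 4*cos(2*x), 9*x**2 + 3*exp(-x))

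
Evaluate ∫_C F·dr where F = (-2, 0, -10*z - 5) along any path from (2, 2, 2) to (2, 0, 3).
-30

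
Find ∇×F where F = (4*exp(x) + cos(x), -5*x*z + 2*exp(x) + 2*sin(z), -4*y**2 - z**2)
(5*x - 8*y - 2*cos(z), 0, -5*z + 2*exp(x))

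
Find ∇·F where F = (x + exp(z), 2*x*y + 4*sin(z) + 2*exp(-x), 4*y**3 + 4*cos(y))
2*x + 1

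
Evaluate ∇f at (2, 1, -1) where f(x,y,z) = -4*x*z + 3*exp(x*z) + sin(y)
(4 - 3*exp(-2), cos(1), -8 + 6*exp(-2))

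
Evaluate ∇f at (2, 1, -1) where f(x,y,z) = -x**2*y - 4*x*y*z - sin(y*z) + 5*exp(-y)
(0, -5*exp(-1) + cos(1) + 4, -8 - cos(1))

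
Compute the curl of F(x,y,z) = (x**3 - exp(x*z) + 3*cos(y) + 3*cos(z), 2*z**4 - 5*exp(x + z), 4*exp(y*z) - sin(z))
(-8*z**3 + 4*z*exp(y*z) + 5*exp(x + z), -x*exp(x*z) - 3*sin(z), -5*exp(x + z) + 3*sin(y))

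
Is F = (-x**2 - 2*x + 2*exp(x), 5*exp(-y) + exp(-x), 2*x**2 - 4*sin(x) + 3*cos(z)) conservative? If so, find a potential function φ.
No, ∇×F = (0, -4*x + 4*cos(x), -exp(-x)) ≠ 0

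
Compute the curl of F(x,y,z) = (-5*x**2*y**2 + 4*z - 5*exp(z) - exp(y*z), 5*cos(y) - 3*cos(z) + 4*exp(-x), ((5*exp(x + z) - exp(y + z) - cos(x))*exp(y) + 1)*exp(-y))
(-exp(y + z) - 3*sin(z) - exp(-y), -y*exp(y*z) - 5*exp(z) - 5*exp(x + z) - sin(x) + 4, 10*x**2*y + z*exp(y*z) - 4*exp(-x))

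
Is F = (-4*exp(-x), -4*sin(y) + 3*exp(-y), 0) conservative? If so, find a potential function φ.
Yes, F is conservative. φ = 4*cos(y) - 3*exp(-y) + 4*exp(-x)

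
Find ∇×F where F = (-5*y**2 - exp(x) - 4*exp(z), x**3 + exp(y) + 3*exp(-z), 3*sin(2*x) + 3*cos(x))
(3*exp(-z), -4*exp(z) + 3*sin(x) - 6*cos(2*x), 3*x**2 + 10*y)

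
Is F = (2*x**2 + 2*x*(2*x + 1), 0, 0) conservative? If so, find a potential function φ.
Yes, F is conservative. φ = x**2*(2*x + 1)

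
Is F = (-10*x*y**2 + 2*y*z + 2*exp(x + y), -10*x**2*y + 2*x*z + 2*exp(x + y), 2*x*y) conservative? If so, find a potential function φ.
Yes, F is conservative. φ = -5*x**2*y**2 + 2*x*y*z + 2*exp(x + y)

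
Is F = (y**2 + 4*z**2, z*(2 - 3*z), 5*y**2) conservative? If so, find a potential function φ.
No, ∇×F = (10*y + 6*z - 2, 8*z, -2*y) ≠ 0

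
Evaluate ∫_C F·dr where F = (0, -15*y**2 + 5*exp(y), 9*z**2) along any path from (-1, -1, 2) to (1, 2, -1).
-72 - 5*exp(-1) + 5*exp(2)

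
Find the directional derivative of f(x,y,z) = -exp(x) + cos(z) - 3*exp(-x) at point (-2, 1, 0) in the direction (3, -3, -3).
sqrt(3)*(-1/3 + exp(4))*exp(-2)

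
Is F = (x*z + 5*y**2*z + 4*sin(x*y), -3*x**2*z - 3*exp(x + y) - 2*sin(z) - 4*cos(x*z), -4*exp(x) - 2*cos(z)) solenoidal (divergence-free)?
No, ∇·F = 4*y*cos(x*y) + z - 3*exp(x + y) + 2*sin(z)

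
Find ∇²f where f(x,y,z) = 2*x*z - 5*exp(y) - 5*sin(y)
-5*exp(y) + 5*sin(y)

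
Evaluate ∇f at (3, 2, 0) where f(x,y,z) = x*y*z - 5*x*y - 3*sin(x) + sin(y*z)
(-10 - 3*cos(3), -15, 8)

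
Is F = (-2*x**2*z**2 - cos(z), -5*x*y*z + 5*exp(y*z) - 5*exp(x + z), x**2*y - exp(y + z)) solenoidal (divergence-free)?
No, ∇·F = -4*x*z**2 - 5*x*z + 5*z*exp(y*z) - exp(y + z)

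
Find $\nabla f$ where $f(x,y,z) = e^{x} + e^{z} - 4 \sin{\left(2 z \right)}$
(exp(x), 0, exp(z) - 8*cos(2*z))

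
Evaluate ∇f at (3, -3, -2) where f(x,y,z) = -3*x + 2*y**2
(-3, -12, 0)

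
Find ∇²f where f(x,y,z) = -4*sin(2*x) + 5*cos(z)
16*sin(2*x) - 5*cos(z)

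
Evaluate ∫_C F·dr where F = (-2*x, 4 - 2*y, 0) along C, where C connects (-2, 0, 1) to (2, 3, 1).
3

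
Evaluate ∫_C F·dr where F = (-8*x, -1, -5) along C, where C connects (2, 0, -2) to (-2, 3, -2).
-3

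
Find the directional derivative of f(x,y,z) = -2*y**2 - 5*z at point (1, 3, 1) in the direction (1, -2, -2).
34/3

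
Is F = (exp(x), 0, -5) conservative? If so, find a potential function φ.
Yes, F is conservative. φ = -5*z + exp(x)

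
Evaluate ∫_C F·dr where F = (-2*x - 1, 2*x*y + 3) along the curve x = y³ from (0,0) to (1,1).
7/5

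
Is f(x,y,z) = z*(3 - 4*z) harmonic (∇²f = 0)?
No, ∇²f = -8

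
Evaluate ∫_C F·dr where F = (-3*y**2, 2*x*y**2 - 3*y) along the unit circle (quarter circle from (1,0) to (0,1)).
pi/8 + 1/2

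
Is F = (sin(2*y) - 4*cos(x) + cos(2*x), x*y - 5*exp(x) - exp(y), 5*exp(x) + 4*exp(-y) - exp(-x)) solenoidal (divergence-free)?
No, ∇·F = x - exp(y) + 4*sin(x) - 2*sin(2*x)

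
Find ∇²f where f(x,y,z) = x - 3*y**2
-6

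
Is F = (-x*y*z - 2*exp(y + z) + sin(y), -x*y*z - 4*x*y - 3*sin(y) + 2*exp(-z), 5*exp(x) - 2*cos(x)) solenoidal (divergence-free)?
No, ∇·F = -x*z - 4*x - y*z - 3*cos(y)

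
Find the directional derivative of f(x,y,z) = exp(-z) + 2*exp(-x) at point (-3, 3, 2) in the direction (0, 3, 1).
-sqrt(10)*exp(-2)/10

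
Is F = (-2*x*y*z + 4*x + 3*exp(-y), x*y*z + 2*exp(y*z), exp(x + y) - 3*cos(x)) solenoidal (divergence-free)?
No, ∇·F = x*z - 2*y*z + 2*z*exp(y*z) + 4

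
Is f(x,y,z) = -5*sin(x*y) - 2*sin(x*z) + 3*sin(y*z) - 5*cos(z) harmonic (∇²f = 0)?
No, ∇²f = 5*x**2*sin(x*y) + 2*x**2*sin(x*z) + 5*y**2*sin(x*y) - 3*y**2*sin(y*z) + 2*z**2*sin(x*z) - 3*z**2*sin(y*z) + 5*cos(z)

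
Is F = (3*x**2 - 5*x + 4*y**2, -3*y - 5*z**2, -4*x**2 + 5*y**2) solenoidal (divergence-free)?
No, ∇·F = 6*x - 8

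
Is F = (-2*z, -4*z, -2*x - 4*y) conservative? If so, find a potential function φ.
Yes, F is conservative. φ = 2*z*(-x - 2*y)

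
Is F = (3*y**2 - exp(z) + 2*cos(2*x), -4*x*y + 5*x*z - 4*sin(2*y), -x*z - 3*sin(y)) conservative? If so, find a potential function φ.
No, ∇×F = (-5*x - 3*cos(y), z - exp(z), -10*y + 5*z) ≠ 0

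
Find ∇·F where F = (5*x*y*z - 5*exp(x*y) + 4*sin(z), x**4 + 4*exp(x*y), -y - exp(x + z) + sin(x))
4*x*exp(x*y) + 5*y*z - 5*y*exp(x*y) - exp(x + z)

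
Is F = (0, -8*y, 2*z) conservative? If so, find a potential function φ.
Yes, F is conservative. φ = -4*y**2 + z**2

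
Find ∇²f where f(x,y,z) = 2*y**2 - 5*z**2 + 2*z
-6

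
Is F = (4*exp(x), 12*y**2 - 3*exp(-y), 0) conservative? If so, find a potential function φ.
Yes, F is conservative. φ = 4*y**3 + 4*exp(x) + 3*exp(-y)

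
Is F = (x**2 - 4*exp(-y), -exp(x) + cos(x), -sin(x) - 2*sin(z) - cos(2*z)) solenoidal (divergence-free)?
No, ∇·F = 2*x + 2*sin(2*z) - 2*cos(z)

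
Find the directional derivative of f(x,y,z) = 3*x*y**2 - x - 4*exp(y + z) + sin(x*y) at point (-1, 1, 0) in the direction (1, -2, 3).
sqrt(14)*(-4*E + 3*cos(1) + 14)/14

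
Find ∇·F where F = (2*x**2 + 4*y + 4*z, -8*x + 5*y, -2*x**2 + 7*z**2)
4*x + 14*z + 5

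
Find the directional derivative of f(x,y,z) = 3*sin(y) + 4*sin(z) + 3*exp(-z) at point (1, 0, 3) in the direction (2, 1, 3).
3*sqrt(14)*(4*exp(3)*cos(3) - 3 + exp(3))*exp(-3)/14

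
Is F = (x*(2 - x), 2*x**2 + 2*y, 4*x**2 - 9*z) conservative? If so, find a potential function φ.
No, ∇×F = (0, -8*x, 4*x) ≠ 0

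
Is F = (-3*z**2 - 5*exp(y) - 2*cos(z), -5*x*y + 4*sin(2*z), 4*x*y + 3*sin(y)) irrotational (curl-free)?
No, ∇×F = (4*x + 3*cos(y) - 8*cos(2*z), -4*y - 6*z + 2*sin(z), -5*y + 5*exp(y))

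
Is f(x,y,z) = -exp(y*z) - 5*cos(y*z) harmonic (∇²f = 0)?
No, ∇²f = (y**2 + z**2)*(-exp(y*z) + 5*cos(y*z))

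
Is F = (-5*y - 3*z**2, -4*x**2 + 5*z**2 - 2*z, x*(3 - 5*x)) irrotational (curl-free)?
No, ∇×F = (2 - 10*z, 10*x - 6*z - 3, 5 - 8*x)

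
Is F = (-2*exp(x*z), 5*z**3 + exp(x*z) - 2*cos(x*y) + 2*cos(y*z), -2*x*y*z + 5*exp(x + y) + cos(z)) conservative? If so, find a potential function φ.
No, ∇×F = (-2*x*z - x*exp(x*z) + 2*y*sin(y*z) - 15*z**2 + 5*exp(x + y), -2*x*exp(x*z) + 2*y*z - 5*exp(x + y), 2*y*sin(x*y) + z*exp(x*z)) ≠ 0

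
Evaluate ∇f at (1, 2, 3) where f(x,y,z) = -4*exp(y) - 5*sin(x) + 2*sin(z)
(-5*cos(1), -4*exp(2), 2*cos(3))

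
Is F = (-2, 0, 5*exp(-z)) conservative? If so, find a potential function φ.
Yes, F is conservative. φ = -2*x - 5*exp(-z)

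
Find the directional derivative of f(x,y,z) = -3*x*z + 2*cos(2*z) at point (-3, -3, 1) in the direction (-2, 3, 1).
sqrt(14)*(15 - 4*sin(2))/14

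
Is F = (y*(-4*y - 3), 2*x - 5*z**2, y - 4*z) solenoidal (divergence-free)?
No, ∇·F = -4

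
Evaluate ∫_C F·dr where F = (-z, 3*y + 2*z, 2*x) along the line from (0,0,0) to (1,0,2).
1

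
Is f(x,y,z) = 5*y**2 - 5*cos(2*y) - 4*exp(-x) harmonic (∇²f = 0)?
No, ∇²f = 20*cos(2*y) + 10 - 4*exp(-x)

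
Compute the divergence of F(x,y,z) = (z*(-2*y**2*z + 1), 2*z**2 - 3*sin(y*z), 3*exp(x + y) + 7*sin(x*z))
7*x*cos(x*z) - 3*z*cos(y*z)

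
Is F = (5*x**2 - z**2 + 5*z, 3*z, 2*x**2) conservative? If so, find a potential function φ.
No, ∇×F = (-3, -4*x - 2*z + 5, 0) ≠ 0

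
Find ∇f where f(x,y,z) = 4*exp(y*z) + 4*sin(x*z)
(4*z*cos(x*z), 4*z*exp(y*z), 4*x*cos(x*z) + 4*y*exp(y*z))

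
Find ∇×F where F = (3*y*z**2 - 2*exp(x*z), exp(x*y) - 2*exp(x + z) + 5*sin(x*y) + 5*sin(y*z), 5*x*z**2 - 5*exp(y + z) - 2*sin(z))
(-5*y*cos(y*z) + 2*exp(x + z) - 5*exp(y + z), -2*x*exp(x*z) + 6*y*z - 5*z**2, y*exp(x*y) + 5*y*cos(x*y) - 3*z**2 - 2*exp(x + z))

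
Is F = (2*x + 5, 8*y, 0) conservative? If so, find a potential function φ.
Yes, F is conservative. φ = x**2 + 5*x + 4*y**2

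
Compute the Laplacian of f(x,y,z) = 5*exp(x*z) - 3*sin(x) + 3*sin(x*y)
5*x**2*exp(x*z) - 3*x**2*sin(x*y) - 3*y**2*sin(x*y) + 5*z**2*exp(x*z) + 3*sin(x)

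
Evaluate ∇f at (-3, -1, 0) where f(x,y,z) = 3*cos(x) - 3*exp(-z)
(3*sin(3), 0, 3)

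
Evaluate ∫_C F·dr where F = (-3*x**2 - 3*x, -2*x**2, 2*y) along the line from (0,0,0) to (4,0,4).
-88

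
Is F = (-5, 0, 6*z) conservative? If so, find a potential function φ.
Yes, F is conservative. φ = -5*x + 3*z**2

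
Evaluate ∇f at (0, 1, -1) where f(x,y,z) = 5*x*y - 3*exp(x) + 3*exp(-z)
(2, 0, -3*E)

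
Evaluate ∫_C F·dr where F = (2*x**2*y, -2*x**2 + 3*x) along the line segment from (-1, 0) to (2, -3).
-12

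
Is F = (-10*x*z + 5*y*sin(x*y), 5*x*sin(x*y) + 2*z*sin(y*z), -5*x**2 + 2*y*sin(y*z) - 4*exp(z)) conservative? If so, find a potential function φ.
Yes, F is conservative. φ = -5*x**2*z - 4*exp(z) - 5*cos(x*y) - 2*cos(y*z)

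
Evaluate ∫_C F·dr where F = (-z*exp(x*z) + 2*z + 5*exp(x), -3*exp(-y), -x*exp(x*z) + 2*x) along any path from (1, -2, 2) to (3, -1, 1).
-2*exp(2) - 2*E + 2 + 4*exp(3)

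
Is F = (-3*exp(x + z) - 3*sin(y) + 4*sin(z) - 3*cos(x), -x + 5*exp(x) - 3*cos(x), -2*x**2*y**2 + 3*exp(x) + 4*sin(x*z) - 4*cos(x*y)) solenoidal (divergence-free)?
No, ∇·F = 4*x*cos(x*z) - 3*exp(x + z) + 3*sin(x)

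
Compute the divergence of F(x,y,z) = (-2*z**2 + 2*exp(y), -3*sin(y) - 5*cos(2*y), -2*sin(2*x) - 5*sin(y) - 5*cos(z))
10*sin(2*y) + 5*sin(z) - 3*cos(y)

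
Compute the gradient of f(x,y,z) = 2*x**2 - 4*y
(4*x, -4, 0)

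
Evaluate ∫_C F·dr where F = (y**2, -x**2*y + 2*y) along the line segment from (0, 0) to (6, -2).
-24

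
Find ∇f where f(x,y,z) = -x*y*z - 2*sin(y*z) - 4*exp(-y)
(-y*z, -x*z - 2*z*cos(y*z) + 4*exp(-y), -y*(x + 2*cos(y*z)))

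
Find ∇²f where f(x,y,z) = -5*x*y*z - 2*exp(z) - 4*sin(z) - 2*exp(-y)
-2*exp(z) + 4*sin(z) - 2*exp(-y)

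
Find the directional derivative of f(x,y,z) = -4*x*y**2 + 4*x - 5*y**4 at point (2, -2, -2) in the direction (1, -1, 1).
-68*sqrt(3)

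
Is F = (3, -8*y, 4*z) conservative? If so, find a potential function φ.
Yes, F is conservative. φ = 3*x - 4*y**2 + 2*z**2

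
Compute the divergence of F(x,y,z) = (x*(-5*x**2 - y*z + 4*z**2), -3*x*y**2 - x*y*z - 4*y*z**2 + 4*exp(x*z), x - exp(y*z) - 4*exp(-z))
-15*x**2 - 6*x*y - x*z - y*z - y*exp(y*z) + 4*exp(-z)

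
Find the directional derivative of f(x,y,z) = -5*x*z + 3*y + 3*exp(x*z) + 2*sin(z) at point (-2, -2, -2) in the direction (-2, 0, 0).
-10 + 6*exp(4)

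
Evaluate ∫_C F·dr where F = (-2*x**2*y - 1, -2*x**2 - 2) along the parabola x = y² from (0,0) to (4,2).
-3288/35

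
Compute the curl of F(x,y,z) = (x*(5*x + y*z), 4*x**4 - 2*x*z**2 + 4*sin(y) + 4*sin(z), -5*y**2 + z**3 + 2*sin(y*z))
(4*x*z - 10*y + 2*z*cos(y*z) - 4*cos(z), x*y, 16*x**3 - x*z - 2*z**2)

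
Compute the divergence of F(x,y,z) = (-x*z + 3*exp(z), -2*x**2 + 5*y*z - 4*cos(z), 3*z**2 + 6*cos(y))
10*z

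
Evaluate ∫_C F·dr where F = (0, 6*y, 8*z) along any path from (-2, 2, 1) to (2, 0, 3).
20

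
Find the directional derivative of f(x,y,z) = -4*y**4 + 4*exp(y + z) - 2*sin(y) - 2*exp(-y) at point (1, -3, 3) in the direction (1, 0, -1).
-2*sqrt(2)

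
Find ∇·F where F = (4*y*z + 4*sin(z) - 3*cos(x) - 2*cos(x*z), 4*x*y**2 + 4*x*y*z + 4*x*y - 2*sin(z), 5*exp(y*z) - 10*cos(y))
8*x*y + 4*x*z + 4*x + 5*y*exp(y*z) + 2*z*sin(x*z) + 3*sin(x)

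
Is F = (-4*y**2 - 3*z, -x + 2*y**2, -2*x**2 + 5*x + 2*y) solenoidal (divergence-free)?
No, ∇·F = 4*y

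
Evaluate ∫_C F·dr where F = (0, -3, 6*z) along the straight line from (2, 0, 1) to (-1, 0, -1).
0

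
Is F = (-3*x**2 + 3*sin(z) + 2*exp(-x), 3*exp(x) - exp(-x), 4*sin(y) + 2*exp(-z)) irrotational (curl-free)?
No, ∇×F = (4*cos(y), 3*cos(z), 3*exp(x) + exp(-x))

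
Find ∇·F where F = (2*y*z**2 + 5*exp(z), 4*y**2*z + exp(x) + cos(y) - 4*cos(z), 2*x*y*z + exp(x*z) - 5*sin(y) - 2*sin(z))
2*x*y + x*exp(x*z) + 8*y*z - sin(y) - 2*cos(z)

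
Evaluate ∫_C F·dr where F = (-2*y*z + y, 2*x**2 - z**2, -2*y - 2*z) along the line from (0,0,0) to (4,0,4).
-16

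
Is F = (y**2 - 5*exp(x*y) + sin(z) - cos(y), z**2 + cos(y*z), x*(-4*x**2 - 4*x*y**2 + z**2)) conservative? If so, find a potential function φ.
No, ∇×F = (-8*x**2*y + y*sin(y*z) - 2*z, 12*x**2 + 8*x*y**2 - z**2 + cos(z), 5*x*exp(x*y) - 2*y - sin(y)) ≠ 0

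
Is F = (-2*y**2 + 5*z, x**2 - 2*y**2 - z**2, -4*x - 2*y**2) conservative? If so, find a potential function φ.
No, ∇×F = (-4*y + 2*z, 9, 2*x + 4*y) ≠ 0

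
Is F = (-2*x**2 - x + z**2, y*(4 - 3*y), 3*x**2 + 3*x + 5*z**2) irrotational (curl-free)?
No, ∇×F = (0, -6*x + 2*z - 3, 0)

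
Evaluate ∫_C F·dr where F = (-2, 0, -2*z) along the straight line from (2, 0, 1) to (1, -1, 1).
2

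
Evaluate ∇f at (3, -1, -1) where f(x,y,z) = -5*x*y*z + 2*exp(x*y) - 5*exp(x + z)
(-5*exp(2) - 5 - 2*exp(-3), 6*exp(-3) + 15, 15 - 5*exp(2))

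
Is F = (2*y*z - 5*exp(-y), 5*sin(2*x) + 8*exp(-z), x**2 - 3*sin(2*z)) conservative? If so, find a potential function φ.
No, ∇×F = (8*exp(-z), -2*x + 2*y, -2*z + 10*cos(2*x) - 5*exp(-y)) ≠ 0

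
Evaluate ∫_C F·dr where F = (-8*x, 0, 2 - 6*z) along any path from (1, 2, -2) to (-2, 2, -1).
-1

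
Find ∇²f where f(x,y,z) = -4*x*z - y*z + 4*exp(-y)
4*exp(-y)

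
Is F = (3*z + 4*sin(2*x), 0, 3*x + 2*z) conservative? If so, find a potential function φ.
Yes, F is conservative. φ = 3*x*z + z**2 - 2*cos(2*x)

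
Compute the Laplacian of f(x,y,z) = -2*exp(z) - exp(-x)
-2*exp(z) - exp(-x)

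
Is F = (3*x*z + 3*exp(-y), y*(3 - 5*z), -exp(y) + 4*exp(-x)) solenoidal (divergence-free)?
No, ∇·F = 3 - 2*z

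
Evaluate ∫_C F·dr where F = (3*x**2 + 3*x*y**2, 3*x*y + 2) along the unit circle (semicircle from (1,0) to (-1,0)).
0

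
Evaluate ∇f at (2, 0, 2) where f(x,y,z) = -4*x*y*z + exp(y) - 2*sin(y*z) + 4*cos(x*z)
(-8*sin(4), -19, -8*sin(4))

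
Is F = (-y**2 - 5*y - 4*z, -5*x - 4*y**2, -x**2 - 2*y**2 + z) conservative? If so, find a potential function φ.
No, ∇×F = (-4*y, 2*x - 4, 2*y) ≠ 0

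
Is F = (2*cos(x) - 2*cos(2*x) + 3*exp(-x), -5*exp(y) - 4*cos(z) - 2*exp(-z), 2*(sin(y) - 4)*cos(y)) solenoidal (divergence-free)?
No, ∇·F = -5*exp(y) - 2*sin(x) + 4*sin(2*x) - 3*exp(-x)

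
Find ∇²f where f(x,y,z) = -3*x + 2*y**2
4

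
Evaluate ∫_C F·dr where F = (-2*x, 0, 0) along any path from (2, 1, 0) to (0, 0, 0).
4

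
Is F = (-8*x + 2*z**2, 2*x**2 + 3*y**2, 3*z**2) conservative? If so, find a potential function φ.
No, ∇×F = (0, 4*z, 4*x) ≠ 0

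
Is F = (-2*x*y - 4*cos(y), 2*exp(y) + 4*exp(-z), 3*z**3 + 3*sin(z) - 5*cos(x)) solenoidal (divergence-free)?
No, ∇·F = -2*y + 9*z**2 + 2*exp(y) + 3*cos(z)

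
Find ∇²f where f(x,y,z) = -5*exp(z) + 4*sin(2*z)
-5*exp(z) - 16*sin(2*z)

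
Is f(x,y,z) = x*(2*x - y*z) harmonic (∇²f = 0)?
No, ∇²f = 4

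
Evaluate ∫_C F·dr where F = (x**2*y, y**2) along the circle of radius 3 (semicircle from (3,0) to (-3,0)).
-81*pi/8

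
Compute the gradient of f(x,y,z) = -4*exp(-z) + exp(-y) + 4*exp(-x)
(-4*exp(-x), -exp(-y), 4*exp(-z))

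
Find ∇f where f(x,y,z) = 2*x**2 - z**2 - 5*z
(4*x, 0, -2*z - 5)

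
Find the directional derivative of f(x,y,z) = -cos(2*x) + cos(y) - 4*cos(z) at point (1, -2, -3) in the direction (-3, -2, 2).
-8*sqrt(17)*(sin(3) + sin(2))/17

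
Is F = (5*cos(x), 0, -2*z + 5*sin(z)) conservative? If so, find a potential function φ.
Yes, F is conservative. φ = -z**2 + 5*sin(x) - 5*cos(z)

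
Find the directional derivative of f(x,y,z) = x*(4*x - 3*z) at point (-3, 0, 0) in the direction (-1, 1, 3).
51*sqrt(11)/11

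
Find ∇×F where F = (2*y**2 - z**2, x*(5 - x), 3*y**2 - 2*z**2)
(6*y, -2*z, -2*x - 4*y + 5)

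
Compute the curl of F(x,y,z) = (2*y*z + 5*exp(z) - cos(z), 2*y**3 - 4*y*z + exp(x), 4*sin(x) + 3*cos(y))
(4*y - 3*sin(y), 2*y + 5*exp(z) + sin(z) - 4*cos(x), -2*z + exp(x))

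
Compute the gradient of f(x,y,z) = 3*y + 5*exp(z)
(0, 3, 5*exp(z))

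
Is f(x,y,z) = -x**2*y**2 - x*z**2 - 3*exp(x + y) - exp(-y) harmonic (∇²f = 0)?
No, ∇²f = (2*(-x**2 - x - y**2 - 3*exp(x + y))*exp(y) - 1)*exp(-y)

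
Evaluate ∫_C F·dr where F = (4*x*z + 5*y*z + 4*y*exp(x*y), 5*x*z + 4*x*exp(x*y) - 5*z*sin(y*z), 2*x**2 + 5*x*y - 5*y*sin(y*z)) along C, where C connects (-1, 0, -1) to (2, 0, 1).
10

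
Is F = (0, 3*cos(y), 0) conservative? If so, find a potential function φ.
Yes, F is conservative. φ = 3*sin(y)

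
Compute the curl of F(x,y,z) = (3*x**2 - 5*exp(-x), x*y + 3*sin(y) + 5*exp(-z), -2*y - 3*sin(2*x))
(-2 + 5*exp(-z), 6*cos(2*x), y)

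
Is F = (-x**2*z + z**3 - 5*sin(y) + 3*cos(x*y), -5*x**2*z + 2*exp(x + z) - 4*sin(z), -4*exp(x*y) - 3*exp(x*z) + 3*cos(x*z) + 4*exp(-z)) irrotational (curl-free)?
No, ∇×F = (5*x**2 - 4*x*exp(x*y) - 2*exp(x + z) + 4*cos(z), -x**2 + 4*y*exp(x*y) + 3*z**2 + 3*z*exp(x*z) + 3*z*sin(x*z), -10*x*z + 3*x*sin(x*y) + 2*exp(x + z) + 5*cos(y))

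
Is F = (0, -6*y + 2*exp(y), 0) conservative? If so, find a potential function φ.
Yes, F is conservative. φ = -3*y**2 + 2*exp(y)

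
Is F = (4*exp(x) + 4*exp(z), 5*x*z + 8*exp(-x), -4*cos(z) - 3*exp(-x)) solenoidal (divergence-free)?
No, ∇·F = 4*exp(x) + 4*sin(z)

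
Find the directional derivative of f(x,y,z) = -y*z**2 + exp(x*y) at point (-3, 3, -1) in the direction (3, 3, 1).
3*sqrt(19)/19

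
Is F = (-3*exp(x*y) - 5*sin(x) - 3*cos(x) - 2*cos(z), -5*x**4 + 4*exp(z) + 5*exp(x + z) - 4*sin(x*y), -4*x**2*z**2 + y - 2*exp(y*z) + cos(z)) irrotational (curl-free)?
No, ∇×F = (-2*z*exp(y*z) - 4*exp(z) - 5*exp(x + z) + 1, 8*x*z**2 + 2*sin(z), -20*x**3 + 3*x*exp(x*y) - 4*y*cos(x*y) + 5*exp(x + z))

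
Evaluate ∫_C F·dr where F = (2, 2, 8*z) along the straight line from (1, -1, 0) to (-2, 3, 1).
6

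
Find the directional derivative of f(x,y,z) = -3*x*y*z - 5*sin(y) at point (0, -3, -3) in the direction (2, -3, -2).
3*sqrt(17)*(-18 + 5*cos(3))/17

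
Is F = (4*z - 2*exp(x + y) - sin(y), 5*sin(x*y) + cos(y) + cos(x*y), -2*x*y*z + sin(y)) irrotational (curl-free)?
No, ∇×F = (-2*x*z + cos(y), 2*y*z + 4, -y*sin(x*y) + 5*y*cos(x*y) + 2*exp(x + y) + cos(y))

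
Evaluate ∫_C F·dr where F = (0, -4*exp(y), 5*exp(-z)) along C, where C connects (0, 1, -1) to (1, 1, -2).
5*E*(1 - E)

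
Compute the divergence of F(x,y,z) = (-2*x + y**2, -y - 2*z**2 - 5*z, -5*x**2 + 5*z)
2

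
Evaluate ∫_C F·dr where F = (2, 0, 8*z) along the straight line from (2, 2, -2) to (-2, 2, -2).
-8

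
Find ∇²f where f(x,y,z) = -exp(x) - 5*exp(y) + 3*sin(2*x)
-exp(x) - 5*exp(y) - 12*sin(2*x)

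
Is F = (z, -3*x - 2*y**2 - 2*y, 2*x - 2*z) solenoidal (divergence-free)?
No, ∇·F = -4*y - 4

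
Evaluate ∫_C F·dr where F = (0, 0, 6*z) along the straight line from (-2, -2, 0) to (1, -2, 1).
3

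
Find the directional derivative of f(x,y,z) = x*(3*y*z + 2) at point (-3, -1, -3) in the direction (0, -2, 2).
-9*sqrt(2)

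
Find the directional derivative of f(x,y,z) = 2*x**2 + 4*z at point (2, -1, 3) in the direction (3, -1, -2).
8*sqrt(14)/7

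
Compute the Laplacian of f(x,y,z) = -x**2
-2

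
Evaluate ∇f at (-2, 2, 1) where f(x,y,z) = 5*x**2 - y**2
(-20, -4, 0)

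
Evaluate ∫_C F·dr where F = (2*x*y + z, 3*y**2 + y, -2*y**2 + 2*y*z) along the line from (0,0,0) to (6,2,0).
58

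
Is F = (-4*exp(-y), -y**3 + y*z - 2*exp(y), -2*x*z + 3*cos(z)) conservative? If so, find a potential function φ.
No, ∇×F = (-y, 2*z, -4*exp(-y)) ≠ 0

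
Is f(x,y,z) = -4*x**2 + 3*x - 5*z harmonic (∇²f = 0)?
No, ∇²f = -8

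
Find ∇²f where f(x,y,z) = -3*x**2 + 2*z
-6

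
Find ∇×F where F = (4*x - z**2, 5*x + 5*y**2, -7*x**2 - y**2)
(-2*y, 14*x - 2*z, 5)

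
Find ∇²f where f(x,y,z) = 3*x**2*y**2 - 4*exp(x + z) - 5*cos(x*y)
x**2*(5*cos(x*y) + 6) + 5*y**2*cos(x*y) + 6*y**2 - 8*exp(x + z)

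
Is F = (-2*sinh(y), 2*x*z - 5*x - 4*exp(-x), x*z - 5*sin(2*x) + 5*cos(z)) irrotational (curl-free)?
No, ∇×F = (-2*x, -z + 10*cos(2*x), 2*z + 2*cosh(y) - 5 + 4*exp(-x))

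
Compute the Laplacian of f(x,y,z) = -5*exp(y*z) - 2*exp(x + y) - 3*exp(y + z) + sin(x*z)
-x**2*sin(x*z) - 5*y**2*exp(y*z) - 5*z**2*exp(y*z) - z**2*sin(x*z) - 4*exp(x + y) - 6*exp(y + z)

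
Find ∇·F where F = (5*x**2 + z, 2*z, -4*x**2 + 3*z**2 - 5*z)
10*x + 6*z - 5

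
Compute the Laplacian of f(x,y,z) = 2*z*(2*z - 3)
8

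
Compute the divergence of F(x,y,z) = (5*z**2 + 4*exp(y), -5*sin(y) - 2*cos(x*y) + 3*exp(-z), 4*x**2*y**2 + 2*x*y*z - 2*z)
2*x*y + 2*x*sin(x*y) - 5*cos(y) - 2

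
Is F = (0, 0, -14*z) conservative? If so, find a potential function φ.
Yes, F is conservative. φ = -7*z**2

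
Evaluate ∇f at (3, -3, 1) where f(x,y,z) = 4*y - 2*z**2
(0, 4, -4)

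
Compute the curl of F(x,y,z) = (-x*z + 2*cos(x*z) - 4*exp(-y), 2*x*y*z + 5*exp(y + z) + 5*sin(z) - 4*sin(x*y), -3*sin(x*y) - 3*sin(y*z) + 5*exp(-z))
(-2*x*y - 3*x*cos(x*y) - 3*z*cos(y*z) - 5*exp(y + z) - 5*cos(z), -2*x*sin(x*z) - x + 3*y*cos(x*y), 2*y*z - 4*y*cos(x*y) - 4*exp(-y))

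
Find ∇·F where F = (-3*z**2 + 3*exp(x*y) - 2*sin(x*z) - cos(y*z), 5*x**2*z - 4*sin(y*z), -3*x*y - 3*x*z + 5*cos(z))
-3*x + 3*y*exp(x*y) - 2*z*cos(x*z) - 4*z*cos(y*z) - 5*sin(z)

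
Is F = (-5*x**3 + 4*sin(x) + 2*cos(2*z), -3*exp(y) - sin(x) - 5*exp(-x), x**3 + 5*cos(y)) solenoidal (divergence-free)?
No, ∇·F = -15*x**2 - 3*exp(y) + 4*cos(x)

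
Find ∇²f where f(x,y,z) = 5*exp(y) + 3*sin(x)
5*exp(y) - 3*sin(x)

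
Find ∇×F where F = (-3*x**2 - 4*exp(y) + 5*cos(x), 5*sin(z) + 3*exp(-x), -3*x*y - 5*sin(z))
(-3*x - 5*cos(z), 3*y, 4*exp(y) - 3*exp(-x))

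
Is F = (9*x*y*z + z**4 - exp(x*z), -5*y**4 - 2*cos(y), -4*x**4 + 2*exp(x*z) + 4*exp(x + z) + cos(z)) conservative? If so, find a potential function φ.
No, ∇×F = (0, 16*x**3 + 9*x*y - x*exp(x*z) + 4*z**3 - 2*z*exp(x*z) - 4*exp(x + z), -9*x*z) ≠ 0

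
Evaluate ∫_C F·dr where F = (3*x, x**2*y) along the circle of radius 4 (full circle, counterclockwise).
0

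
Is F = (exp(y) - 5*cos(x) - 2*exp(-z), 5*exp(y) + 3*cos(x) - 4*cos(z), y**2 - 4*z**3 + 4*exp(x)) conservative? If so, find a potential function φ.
No, ∇×F = (2*y - 4*sin(z), -4*exp(x) + 2*exp(-z), -exp(y) - 3*sin(x)) ≠ 0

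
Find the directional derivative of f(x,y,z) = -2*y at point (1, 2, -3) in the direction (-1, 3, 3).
-6*sqrt(19)/19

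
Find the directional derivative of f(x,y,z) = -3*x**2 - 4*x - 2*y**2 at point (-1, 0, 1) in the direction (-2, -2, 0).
-sqrt(2)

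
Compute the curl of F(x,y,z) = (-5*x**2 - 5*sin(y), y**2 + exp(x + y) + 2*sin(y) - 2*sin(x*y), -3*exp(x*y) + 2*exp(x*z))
(-3*x*exp(x*y), 3*y*exp(x*y) - 2*z*exp(x*z), -2*y*cos(x*y) + exp(x + y) + 5*cos(y))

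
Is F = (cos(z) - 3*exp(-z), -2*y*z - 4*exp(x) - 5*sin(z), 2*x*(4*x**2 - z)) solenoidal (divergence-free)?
No, ∇·F = -2*x - 2*z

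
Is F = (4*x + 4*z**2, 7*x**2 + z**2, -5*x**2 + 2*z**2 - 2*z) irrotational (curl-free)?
No, ∇×F = (-2*z, 10*x + 8*z, 14*x)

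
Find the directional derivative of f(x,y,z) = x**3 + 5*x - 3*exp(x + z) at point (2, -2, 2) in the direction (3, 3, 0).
sqrt(2)*(17 - 3*exp(4))/2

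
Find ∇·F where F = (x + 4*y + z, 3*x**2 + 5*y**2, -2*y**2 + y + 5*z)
10*y + 6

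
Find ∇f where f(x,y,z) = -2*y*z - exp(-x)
(exp(-x), -2*z, -2*y)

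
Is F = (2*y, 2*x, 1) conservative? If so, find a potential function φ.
Yes, F is conservative. φ = 2*x*y + z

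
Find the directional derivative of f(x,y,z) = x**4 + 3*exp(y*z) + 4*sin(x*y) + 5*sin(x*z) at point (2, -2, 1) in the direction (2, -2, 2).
sqrt(3)*(15*exp(2)*cos(2) - 9 - 16*exp(2)*cos(4) + 32*exp(2))*exp(-2)/3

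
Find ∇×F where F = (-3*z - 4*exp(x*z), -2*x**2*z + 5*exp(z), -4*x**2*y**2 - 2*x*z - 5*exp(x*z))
(-8*x**2*y + 2*x**2 - 5*exp(z), 8*x*y**2 - 4*x*exp(x*z) + 5*z*exp(x*z) + 2*z - 3, -4*x*z)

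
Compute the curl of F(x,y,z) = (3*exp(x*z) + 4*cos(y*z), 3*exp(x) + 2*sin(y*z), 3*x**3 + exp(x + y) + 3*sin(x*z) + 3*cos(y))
(-2*y*cos(y*z) + exp(x + y) - 3*sin(y), -9*x**2 + 3*x*exp(x*z) - 4*y*sin(y*z) - 3*z*cos(x*z) - exp(x + y), 4*z*sin(y*z) + 3*exp(x))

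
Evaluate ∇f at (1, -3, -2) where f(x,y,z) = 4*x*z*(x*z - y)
(8, 8, -4)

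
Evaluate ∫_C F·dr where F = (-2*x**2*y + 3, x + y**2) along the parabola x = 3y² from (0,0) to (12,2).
-40492/21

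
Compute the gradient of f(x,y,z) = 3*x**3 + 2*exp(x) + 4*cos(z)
(9*x**2 + 2*exp(x), 0, -4*sin(z))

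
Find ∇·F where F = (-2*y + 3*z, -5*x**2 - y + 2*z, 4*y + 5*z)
4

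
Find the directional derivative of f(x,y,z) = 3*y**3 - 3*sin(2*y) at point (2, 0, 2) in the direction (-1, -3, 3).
18*sqrt(19)/19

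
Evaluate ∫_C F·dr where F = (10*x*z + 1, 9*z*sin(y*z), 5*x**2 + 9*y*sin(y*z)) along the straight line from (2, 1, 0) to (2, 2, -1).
-11 - 9*cos(2)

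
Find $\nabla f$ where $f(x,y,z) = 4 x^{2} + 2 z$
(8*x, 0, 2)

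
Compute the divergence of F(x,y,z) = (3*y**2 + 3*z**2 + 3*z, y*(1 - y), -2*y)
1 - 2*y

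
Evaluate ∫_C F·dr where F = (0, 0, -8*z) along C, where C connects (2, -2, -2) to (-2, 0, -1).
12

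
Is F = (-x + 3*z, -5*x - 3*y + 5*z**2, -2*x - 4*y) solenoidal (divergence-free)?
No, ∇·F = -4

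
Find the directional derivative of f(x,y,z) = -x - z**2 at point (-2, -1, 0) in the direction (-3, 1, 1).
3*sqrt(11)/11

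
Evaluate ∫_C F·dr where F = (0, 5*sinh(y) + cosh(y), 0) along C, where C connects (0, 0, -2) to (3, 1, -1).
-5 + sinh(1) + 5*cosh(1)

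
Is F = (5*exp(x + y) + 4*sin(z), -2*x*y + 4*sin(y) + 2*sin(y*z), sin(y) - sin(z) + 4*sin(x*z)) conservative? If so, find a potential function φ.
No, ∇×F = (-2*y*cos(y*z) + cos(y), -4*z*cos(x*z) + 4*cos(z), -2*y - 5*exp(x + y)) ≠ 0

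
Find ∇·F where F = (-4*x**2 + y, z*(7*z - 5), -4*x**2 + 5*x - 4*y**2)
-8*x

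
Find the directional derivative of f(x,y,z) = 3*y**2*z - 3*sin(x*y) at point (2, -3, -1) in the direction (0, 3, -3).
sqrt(2)*(-9/2 - 3*cos(6))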